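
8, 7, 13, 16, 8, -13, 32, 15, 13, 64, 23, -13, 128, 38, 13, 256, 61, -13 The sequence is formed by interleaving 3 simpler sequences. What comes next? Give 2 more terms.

512, 99

Read the sequence 3 terms at a time; column i is its own pattern.
Track A = 8, 16, 32, 64, 128, 256: powers 2^3, 2^4, 2^5, ….
Track B = 7, 8, 15, 23, 38, 61: a Fibonacci-like recurrence a_n = a_{n-1} + a_{n-2}.
Track C = 13, -13, 13, -13, 13, -13: alternating ±13.
The 19th slot belongs to track A; its 7th term is 512.
Term 20 comes from track B (its 7th entry): 99.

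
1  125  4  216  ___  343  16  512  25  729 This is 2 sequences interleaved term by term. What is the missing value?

Positions 1, 3, 5, … form one subsequence and positions 2, 4, 6, … form another.
Stream A = 1, 4, ?, 16, 25: perfect squares starting at 1².
Stream B = 125, 216, 343, 512, 729: the cubes 5³, 6³, 7³, ….
The gap is stream A's term 3; the rule gives 9.

9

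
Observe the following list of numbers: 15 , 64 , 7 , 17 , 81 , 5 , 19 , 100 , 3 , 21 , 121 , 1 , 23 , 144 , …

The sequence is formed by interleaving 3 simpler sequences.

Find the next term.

Split by position mod 3: positions 1, 4, 7, … form one track, and each other residue class forms its own.
Stream A: 15, 17, 19, 21, 23 — linear: a_n = 13 + 2·n.
Stream B: 64, 81, 100, 121, 144 — consecutive squares n² from n = 8.
Stream C: 7, 5, 3, 1 — arithmetic, step −2.
The 15th slot belongs to stream C; its 5th term is -1.

-1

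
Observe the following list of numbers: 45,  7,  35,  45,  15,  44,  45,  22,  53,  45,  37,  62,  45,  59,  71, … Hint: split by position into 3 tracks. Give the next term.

45

Split by position mod 3: positions 1, 4, 7, … form one track, and each other residue class forms its own.
Stream A: 45, 45, 45, 45, 45 — the constant sequence 45.
Stream B: 7, 15, 22, 37, 59 — Fibonacci-style (each term is the sum of the two before it).
Stream C: 35, 44, 53, 62, 71 — adding 9 each time.
Term 16 comes from stream A (its 6th entry): 45.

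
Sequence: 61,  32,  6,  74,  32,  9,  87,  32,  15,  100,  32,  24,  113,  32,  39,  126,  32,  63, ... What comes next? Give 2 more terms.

139, 32

Split by position mod 3 into 3 tracks.
Track A: 61, 74, 87, 100, 113, 126 (linear: a_n = 48 + 13·n).
Track B: 32, 32, 32, 32, 32, 32 (always 32).
Track C: 6, 9, 15, 24, 39, 63 (each term equals the sum of the previous two).
Position 19 falls in track A as its term 7, giving 139.
Position 20 falls in track B as its term 7, giving 32.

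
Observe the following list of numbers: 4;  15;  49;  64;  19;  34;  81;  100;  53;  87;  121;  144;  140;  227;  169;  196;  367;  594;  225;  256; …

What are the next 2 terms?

Positions follow the repeating pattern AABB; grouping by letter gives 2 tracks.
Track A = 4, 15, 19, 34, 53, 87, 140, 227, 367, 594: each term equals the sum of the previous two.
Track B = 49, 64, 81, 100, 121, 144, 169, 196, 225, 256: consecutive squares n² from n = 7.
Term 21 comes from track A (its 11th entry): 961.
Position 22 falls in track A as its term 12, giving 1555.

961, 1555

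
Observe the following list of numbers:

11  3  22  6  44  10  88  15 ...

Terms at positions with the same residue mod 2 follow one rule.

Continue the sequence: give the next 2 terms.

The terms cycle through 2 interleaved subsequences.
Track A: 11, 22, 44, 88 (a geometric progression (common ratio 2)).
Track B: 3, 6, 10, 15 (triangular numbers n(n+1)/2 for n = 2, 3, …).
Position 9 → track A, term 5 = 176.
The 10th slot belongs to track B; its 5th term is 21.

176, 21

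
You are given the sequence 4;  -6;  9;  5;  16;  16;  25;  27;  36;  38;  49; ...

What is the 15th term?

The terms cycle through 2 interleaved subsequences.
Subsequence A is 4, 9, 16, 25, 36, 49, which is consecutive squares n² from n = 2.
Subsequence B is -6, 5, 16, 27, 38, which is adding 11 each time.
Position 15 falls in subsequence A as its term 8, giving 81.

81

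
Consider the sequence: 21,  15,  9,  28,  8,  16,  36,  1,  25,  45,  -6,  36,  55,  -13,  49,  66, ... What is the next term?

-20

Taking every 3rd term gives 3 separate tracks.
Stream A: 21, 28, 36, 45, 55, 66 (triangular numbers starting at T_6).
Stream B: 15, 8, 1, -6, -13 (linear: a_n = 22 − 7·n).
Stream C: 9, 16, 25, 36, 49 (perfect squares starting at 3²).
Term 17 comes from stream B (its 6th entry): -20.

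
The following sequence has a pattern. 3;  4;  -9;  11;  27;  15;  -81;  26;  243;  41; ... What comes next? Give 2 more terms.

-729, 67

Taking every 2nd term gives 2 separate tracks.
Stream A: 3, -9, 27, -81, 243 (multiplying by -3 each time).
Stream B: 4, 11, 15, 26, 41 (each term equals the sum of the previous two).
The 11th slot belongs to stream A; its 6th term is -729.
Term 12 comes from stream B (its 6th entry): 67.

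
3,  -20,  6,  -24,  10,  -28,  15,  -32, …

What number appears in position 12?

-40

Positions 1, 3, 5, … form one subsequence and positions 2, 4, 6, … form another.
Subsequence A: 3, 6, 10, 15. Triangular numbers starting at T_2.
Subsequence B: -20, -24, -28, -32. Arithmetic with common difference −4.
Term 12 comes from subsequence B (its 6th entry): -40.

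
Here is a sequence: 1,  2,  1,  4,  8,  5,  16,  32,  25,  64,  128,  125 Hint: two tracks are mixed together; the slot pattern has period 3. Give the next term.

256

Positions follow the repeating pattern AAB; grouping by letter gives 2 tracks.
Track A: 1, 2, 4, 8, 16, 32, 64, 128 — powers of 2.
Track B: 1, 5, 25, 125 — multiplying by 5 each time.
Position 13 falls in track A as its term 9, giving 256.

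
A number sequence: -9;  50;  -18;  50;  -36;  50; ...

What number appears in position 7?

Positions 1, 3, 5, … form one subsequence and positions 2, 4, 6, … form another.
Stream A: -9, -18, -36 (geometric with ratio 2).
Stream B: 50, 50, 50 (constant 50).
Position 7 → stream A, term 4 = -72.

-72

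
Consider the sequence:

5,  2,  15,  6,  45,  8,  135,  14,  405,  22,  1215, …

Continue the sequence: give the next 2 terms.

36, 3645

The terms cycle through 2 interleaved subsequences.
Track A: 5, 15, 45, 135, 405, 1215 (geometric, ×3 each step).
Track B: 2, 6, 8, 14, 22 (each term equals the sum of the previous two).
The 12th slot belongs to track B; its 6th term is 36.
Position 13 → track A, term 7 = 3645.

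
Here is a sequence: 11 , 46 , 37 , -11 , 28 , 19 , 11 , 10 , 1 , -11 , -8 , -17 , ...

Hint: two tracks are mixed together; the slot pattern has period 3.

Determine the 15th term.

-35

Positions follow the repeating pattern ABB; grouping by letter gives 2 tracks.
Stream A = 11, -11, 11, -11: the oscillation 11·(−1)^(n+1).
Stream B = 46, 37, 28, 19, 10, 1, -8, -17: arithmetic, step −9.
Position 15 → stream B, term 10 = -35.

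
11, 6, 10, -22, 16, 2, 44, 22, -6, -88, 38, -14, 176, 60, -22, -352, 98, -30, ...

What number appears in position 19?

Split by position mod 3: positions 1, 4, 7, … form one track, and each other residue class forms its own.
Track A = 11, -22, 44, -88, 176, -352: multiplying by -2 each time.
Track B = 6, 16, 22, 38, 60, 98: Fibonacci-style (each term is the sum of the two before it).
Track C = 10, 2, -6, -14, -22, -30: arithmetic, step −8.
The 19th slot belongs to track A; its 7th term is 704.

704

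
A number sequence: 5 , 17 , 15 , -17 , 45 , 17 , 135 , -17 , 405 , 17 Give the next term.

1215

Odd-indexed and even-indexed terms follow separate rules.
Track A = 5, 15, 45, 135, 405: geometric with ratio 3.
Track B = 17, -17, 17, -17, 17: the oscillation 17·(−1)^(n+1).
Position 11 falls in track A as its term 6, giving 1215.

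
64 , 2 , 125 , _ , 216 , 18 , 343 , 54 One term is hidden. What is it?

6

Odd-indexed and even-indexed terms follow separate rules.
Subsequence A is 64, 125, 216, 343, which is perfect cubes starting at 4³.
Subsequence B is 2, ?, 18, 54, which is multiplying by 3 each time.
So the missing entry in subsequence B is 6.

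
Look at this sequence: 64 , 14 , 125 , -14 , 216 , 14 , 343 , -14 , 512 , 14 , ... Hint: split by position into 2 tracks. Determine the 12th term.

Odd-indexed and even-indexed terms follow separate rules.
Subsequence A: 64, 125, 216, 343, 512. Consecutive cubes n³ from n = 4.
Subsequence B: 14, -14, 14, -14, 14. The oscillation 14·(−1)^(n+1).
The 12th slot belongs to subsequence B; its 6th term is -14.

-14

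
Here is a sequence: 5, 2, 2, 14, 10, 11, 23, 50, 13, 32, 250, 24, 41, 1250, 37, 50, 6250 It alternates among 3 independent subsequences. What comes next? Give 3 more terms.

61, 59, 31250

Read the sequence 3 terms at a time; column i is its own pattern.
Stream A: 5, 14, 23, 32, 41, 50 — adding 9 each time.
Stream B: 2, 10, 50, 250, 1250, 6250 — multiplying by 5 each time.
Stream C: 2, 11, 13, 24, 37 — each term equals the sum of the previous two.
Position 18 falls in stream C as its term 6, giving 61.
Position 19 falls in stream A as its term 7, giving 59.
Term 20 comes from stream B (its 7th entry): 31250.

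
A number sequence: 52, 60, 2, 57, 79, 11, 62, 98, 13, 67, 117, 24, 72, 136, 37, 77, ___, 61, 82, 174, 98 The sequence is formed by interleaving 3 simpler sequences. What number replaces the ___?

Read the sequence 3 terms at a time; column i is its own pattern.
Track A: 52, 57, 62, 67, 72, 77, 82 (linear: a_n = 47 + 5·n).
Track B: 60, 79, 98, 117, 136, ?, 174 (adding 19 each time).
Track C: 2, 11, 13, 24, 37, 61, 98 (a Fibonacci-like recurrence a_n = a_{n-1} + a_{n-2}).
So the missing entry in track B is 155.

155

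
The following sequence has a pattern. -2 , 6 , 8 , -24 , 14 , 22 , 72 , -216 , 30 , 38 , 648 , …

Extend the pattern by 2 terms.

Reading positions in blocks of 4 reveals the pattern AABB — 2 tracks woven together.
Track A: -2, 6, 14, 22, 30, 38. Arithmetic with common difference +8.
Track B: 8, -24, 72, -216, 648. Multiplying by -3 each time.
The 12th slot belongs to track B; its 6th term is -1944.
Term 13 comes from track A (its 7th entry): 46.

-1944, 46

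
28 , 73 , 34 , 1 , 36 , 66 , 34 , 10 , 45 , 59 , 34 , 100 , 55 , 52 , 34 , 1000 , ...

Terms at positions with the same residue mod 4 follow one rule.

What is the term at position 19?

34

The terms cycle through 4 interleaved subsequences.
Track A: 28, 36, 45, 55. Triangular numbers starting at T_7.
Track B: 73, 66, 59, 52. Linear: a_n = 80 − 7·n.
Track C: 34, 34, 34, 34. Constant 34.
Track D: 1, 10, 100, 1000. Multiplying by 10 each time.
Term 19 comes from track C (its 5th entry): 34.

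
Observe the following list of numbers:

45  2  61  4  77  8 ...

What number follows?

93

The terms cycle through 2 interleaved subsequences.
Subsequence A: 45, 61, 77 — adding 16 each time.
Subsequence B: 2, 4, 8 — geometric with ratio 2.
Position 7 falls in subsequence A as its term 4, giving 93.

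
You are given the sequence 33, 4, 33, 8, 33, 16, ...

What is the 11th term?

Taking every 2nd term gives 2 separate tracks.
Track A = 33, 33, 33: the constant sequence 33.
Track B = 4, 8, 16: successive powers of 2.
Position 11 → track A, term 6 = 33.

33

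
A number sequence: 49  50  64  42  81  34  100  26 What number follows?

121

Positions 1, 3, 5, … form one subsequence and positions 2, 4, 6, … form another.
Track A is 49, 64, 81, 100, which is the squares 7², 8², 9², ….
Track B is 50, 42, 34, 26, which is arithmetic with common difference −8.
The 9th slot belongs to track A; its 5th term is 121.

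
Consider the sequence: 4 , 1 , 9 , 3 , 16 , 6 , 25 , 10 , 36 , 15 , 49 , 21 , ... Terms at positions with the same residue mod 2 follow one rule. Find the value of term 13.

Positions 1, 3, 5, … form one subsequence and positions 2, 4, 6, … form another.
Stream A: 4, 9, 16, 25, 36, 49 (consecutive squares n² from n = 2).
Stream B: 1, 3, 6, 10, 15, 21 (the triangular numbers T_1, T_2, …).
Position 13 → stream A, term 7 = 64.

64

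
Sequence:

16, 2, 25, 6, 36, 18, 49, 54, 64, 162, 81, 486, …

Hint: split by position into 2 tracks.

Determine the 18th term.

13122

Split by position mod 2 into 2 tracks.
Stream A: 16, 25, 36, 49, 64, 81 (the squares 4², 5², 6², …).
Stream B: 2, 6, 18, 54, 162, 486 (geometric with ratio 3).
Position 18 → stream B, term 9 = 13122.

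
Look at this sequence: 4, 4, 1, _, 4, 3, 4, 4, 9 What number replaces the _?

4

Positions follow the repeating pattern AAB; grouping by letter gives 2 tracks.
Subsequence A: 4, 4, ?, 4, 4, 4. The constant sequence 4.
Subsequence B: 1, 3, 9. Powers 3^0, 3^1, 3^2, ….
Subsequence A's pattern makes the blank 4.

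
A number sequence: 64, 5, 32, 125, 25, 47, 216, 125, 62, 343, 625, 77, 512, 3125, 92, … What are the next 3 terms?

729, 15625, 107

The terms cycle through 3 interleaved subsequences.
Stream A is 64, 125, 216, 343, 512, which is the cubes 4³, 5³, 6³, ….
Stream B is 5, 25, 125, 625, 3125, which is powers 5^1, 5^2, 5^3, ….
Stream C is 32, 47, 62, 77, 92, which is arithmetic with common difference +15.
Position 16 → stream A, term 6 = 729.
Term 17 comes from stream B (its 6th entry): 15625.
Position 18 falls in stream C as its term 6, giving 107.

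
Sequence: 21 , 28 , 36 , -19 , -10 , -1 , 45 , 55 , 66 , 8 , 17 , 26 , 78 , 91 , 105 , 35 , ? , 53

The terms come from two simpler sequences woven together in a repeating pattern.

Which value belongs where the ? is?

44

The slot pattern repeats as AAABBB (period 6), so there are 2 interleaved tracks.
Subsequence A: 21, 28, 36, 45, 55, 66, 78, 91, 105 (triangular numbers n(n+1)/2 for n = 6, 7, …).
Subsequence B: -19, -10, -1, 8, 17, 26, 35, ?, 53 (adding 9 each time).
The gap is subsequence B's term 8; the rule gives 44.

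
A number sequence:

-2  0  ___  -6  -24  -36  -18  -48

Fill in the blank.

Reading positions in blocks of 3 reveals the pattern ABB — 2 tracks woven together.
Subsequence A: -2, -6, -18. A geometric progression (common ratio 3).
Subsequence B: 0, ?, -24, -36, -48. Arithmetic, step −12.
So the missing entry in subsequence B is -12.

-12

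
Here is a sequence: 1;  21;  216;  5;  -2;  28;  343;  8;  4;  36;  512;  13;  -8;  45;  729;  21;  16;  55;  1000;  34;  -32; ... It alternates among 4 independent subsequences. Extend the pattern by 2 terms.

Read the sequence 4 terms at a time; column i is its own pattern.
Track A: 1, -2, 4, -8, 16, -32 — a geometric progression (common ratio -2).
Track B: 21, 28, 36, 45, 55 — triangular numbers n(n+1)/2 for n = 6, 7, ….
Track C: 216, 343, 512, 729, 1000 — consecutive cubes n³ from n = 6.
Track D: 5, 8, 13, 21, 34 — each term equals the sum of the previous two.
Term 22 comes from track B (its 6th entry): 66.
Position 23 → track C, term 6 = 1331.

66, 1331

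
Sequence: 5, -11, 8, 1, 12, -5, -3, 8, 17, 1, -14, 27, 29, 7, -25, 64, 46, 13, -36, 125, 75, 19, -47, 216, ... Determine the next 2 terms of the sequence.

121, 25

Taking every 4th term gives 4 separate tracks.
Stream A: 5, 12, 17, 29, 46, 75 (Fibonacci-style (each term is the sum of the two before it)).
Stream B: -11, -5, 1, 7, 13, 19 (linear: a_n = -17 + 6·n).
Stream C: 8, -3, -14, -25, -36, -47 (linear: a_n = 19 − 11·n).
Stream D: 1, 8, 27, 64, 125, 216 (perfect cubes starting at 1³).
Term 25 comes from stream A (its 7th entry): 121.
The 26th slot belongs to stream B; its 7th term is 25.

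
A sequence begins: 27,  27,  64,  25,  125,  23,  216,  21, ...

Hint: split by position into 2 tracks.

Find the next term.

343

Split by position mod 2 into 2 tracks.
Track A = 27, 64, 125, 216: perfect cubes starting at 3³.
Track B = 27, 25, 23, 21: arithmetic with common difference −2.
Term 9 comes from track A (its 5th entry): 343.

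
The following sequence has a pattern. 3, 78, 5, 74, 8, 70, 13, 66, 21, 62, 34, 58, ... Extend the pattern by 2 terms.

55, 54

Split by position mod 2 into 2 tracks.
Track A: 3, 5, 8, 13, 21, 34 (Fibonacci-style (each term is the sum of the two before it)).
Track B: 78, 74, 70, 66, 62, 58 (subtracting 4 each time).
Position 13 falls in track A as its term 7, giving 55.
Term 14 comes from track B (its 7th entry): 54.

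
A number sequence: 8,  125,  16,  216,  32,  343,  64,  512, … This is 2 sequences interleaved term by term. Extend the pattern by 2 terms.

128, 729

Odd-indexed and even-indexed terms follow separate rules.
Stream A: 8, 16, 32, 64 (powers 2^3, 2^4, 2^5, …).
Stream B: 125, 216, 343, 512 (perfect cubes starting at 5³).
Term 9 comes from stream A (its 5th entry): 128.
Position 10 falls in stream B as its term 5, giving 729.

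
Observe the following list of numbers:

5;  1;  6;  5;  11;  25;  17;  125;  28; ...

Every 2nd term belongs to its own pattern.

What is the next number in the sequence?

625

Taking every 2nd term gives 2 separate tracks.
Subsequence A: 5, 6, 11, 17, 28 — Fibonacci-style (each term is the sum of the two before it).
Subsequence B: 1, 5, 25, 125 — powers of 5.
The 10th slot belongs to subsequence B; its 5th term is 625.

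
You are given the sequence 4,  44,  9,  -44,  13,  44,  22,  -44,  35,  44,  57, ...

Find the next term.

Split by position mod 2 into 2 tracks.
Subsequence A = 4, 9, 13, 22, 35, 57: each term equals the sum of the previous two.
Subsequence B = 44, -44, 44, -44, 44: the oscillation 44·(−1)^(n+1).
Term 12 comes from subsequence B (its 6th entry): -44.

-44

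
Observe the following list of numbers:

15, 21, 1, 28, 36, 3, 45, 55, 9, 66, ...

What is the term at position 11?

Reading positions in blocks of 3 reveals the pattern AAB — 2 tracks woven together.
Track A: 15, 21, 28, 36, 45, 55, 66 (the triangular numbers T_5, T_6, …).
Track B: 1, 3, 9 (powers 3^0, 3^1, 3^2, …).
Term 11 comes from track A (its 8th entry): 78.

78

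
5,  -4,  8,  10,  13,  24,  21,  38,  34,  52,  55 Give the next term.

66

Split by position mod 2 into 2 tracks.
Stream A: 5, 8, 13, 21, 34, 55 (a Fibonacci-like recurrence a_n = a_{n-1} + a_{n-2}).
Stream B: -4, 10, 24, 38, 52 (linear: a_n = -18 + 14·n).
Term 12 comes from stream B (its 6th entry): 66.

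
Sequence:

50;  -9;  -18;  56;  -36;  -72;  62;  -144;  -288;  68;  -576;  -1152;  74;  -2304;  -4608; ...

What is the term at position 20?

-36864

Reading positions in blocks of 3 reveals the pattern ABB — 2 tracks woven together.
Track A: 50, 56, 62, 68, 74. Arithmetic with common difference +6.
Track B: -9, -18, -36, -72, -144, -288, -576, -1152, -2304, -4608. Geometric, ×2 each step.
Position 20 → track B, term 13 = -36864.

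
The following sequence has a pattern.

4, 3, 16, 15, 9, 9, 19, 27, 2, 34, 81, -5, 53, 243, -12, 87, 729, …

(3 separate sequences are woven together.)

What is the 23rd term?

The terms cycle through 3 interleaved subsequences.
Subsequence A is 4, 15, 19, 34, 53, 87, which is Fibonacci-style (each term is the sum of the two before it).
Subsequence B is 3, 9, 27, 81, 243, 729, which is geometric with ratio 3.
Subsequence C is 16, 9, 2, -5, -12, which is subtracting 7 each time.
The 23rd slot belongs to subsequence B; its 8th term is 6561.

6561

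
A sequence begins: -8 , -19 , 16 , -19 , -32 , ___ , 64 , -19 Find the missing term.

-19

Taking every 2nd term gives 2 separate tracks.
Track A = -8, 16, -32, 64: a geometric progression (common ratio -2).
Track B = -19, -19, ?, -19: always -19.
The gap is track B's term 3; the rule gives -19.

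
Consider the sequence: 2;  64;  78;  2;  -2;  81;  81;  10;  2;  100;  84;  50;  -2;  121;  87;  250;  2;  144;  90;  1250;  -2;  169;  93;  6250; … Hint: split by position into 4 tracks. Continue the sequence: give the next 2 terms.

The terms cycle through 4 interleaved subsequences.
Subsequence A: 2, -2, 2, -2, 2, -2 — alternating ±2.
Subsequence B: 64, 81, 100, 121, 144, 169 — perfect squares starting at 8².
Subsequence C: 78, 81, 84, 87, 90, 93 — linear: a_n = 75 + 3·n.
Subsequence D: 2, 10, 50, 250, 1250, 6250 — geometric, ×5 each step.
Position 25 falls in subsequence A as its term 7, giving 2.
Position 26 falls in subsequence B as its term 7, giving 196.

2, 196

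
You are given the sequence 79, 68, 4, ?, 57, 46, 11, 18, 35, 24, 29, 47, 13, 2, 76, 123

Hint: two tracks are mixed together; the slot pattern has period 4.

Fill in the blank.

7

Positions follow the repeating pattern AABB; grouping by letter gives 2 tracks.
Track A = 79, 68, 57, 46, 35, 24, 13, 2: linear: a_n = 90 − 11·n.
Track B = 4, ?, 11, 18, 29, 47, 76, 123: Fibonacci-style (each term is the sum of the two before it).
The gap is track B's term 2; the rule gives 7.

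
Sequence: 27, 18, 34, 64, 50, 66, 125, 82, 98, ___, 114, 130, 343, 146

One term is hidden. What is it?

216

The slot pattern repeats as ABB (period 3), so there are 2 interleaved tracks.
Track A is 27, 64, 125, ?, 343, which is the cubes 3³, 4³, 5³, ….
Track B is 18, 34, 50, 66, 82, 98, 114, 130, 146, which is arithmetic with common difference +16.
Filling track A at index 4 by its rule yields 216.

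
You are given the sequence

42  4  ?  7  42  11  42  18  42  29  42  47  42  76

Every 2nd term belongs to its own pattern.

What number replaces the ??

Taking every 2nd term gives 2 separate tracks.
Track A: 42, ?, 42, 42, 42, 42, 42. Constant 42.
Track B: 4, 7, 11, 18, 29, 47, 76. Fibonacci-style (each term is the sum of the two before it).
Track A's pattern makes the blank 42.

42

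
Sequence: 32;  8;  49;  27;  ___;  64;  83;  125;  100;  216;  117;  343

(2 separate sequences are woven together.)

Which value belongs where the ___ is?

66

Taking every 2nd term gives 2 separate tracks.
Stream A: 32, 49, ?, 83, 100, 117 (arithmetic, step +17).
Stream B: 8, 27, 64, 125, 216, 343 (perfect cubes starting at 2³).
Stream A's pattern makes the blank 66.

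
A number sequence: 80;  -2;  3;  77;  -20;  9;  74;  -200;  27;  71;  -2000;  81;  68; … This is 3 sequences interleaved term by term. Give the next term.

-20000

Read the sequence 3 terms at a time; column i is its own pattern.
Track A is 80, 77, 74, 71, 68, which is subtracting 3 each time.
Track B is -2, -20, -200, -2000, which is geometric, ×10 each step.
Track C is 3, 9, 27, 81, which is powers of 3.
Position 14 falls in track B as its term 5, giving -20000.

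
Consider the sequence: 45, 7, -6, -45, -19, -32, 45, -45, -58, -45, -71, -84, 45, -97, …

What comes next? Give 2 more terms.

The slot pattern repeats as ABB (period 3), so there are 2 interleaved tracks.
Track A = 45, -45, 45, -45, 45: alternating ±45.
Track B = 7, -6, -19, -32, -45, -58, -71, -84, -97: arithmetic, step −13.
Position 15 falls in track B as its term 10, giving -110.
Position 16 → track A, term 6 = -45.

-110, -45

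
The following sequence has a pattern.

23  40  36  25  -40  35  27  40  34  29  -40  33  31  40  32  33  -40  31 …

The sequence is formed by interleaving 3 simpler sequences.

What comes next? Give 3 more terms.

Split by position mod 3 into 3 tracks.
Track A: 23, 25, 27, 29, 31, 33 — adding 2 each time.
Track B: 40, -40, 40, -40, 40, -40 — the oscillation 40·(−1)^(n+1).
Track C: 36, 35, 34, 33, 32, 31 — subtracting 1 each time.
Term 19 comes from track A (its 7th entry): 35.
Position 20 → track B, term 7 = 40.
Position 21 falls in track C as its term 7, giving 30.

35, 40, 30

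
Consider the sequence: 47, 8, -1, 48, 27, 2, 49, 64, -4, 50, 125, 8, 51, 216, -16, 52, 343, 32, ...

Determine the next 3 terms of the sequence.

53, 512, -64

Read the sequence 3 terms at a time; column i is its own pattern.
Track A: 47, 48, 49, 50, 51, 52. Adding 1 each time.
Track B: 8, 27, 64, 125, 216, 343. Consecutive cubes n³ from n = 2.
Track C: -1, 2, -4, 8, -16, 32. Multiplying by -2 each time.
Term 19 comes from track A (its 7th entry): 53.
Term 20 comes from track B (its 7th entry): 512.
The 21st slot belongs to track C; its 7th term is -64.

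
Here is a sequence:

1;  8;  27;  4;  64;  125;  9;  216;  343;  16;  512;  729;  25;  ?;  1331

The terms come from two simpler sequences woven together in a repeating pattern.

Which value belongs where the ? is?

1000

The slot pattern repeats as ABB (period 3), so there are 2 interleaved tracks.
Track A = 1, 4, 9, 16, 25: perfect squares starting at 1².
Track B = 8, 27, 64, 125, 216, 343, 512, 729, ?, 1331: consecutive cubes n³ from n = 2.
The gap is track B's term 9; the rule gives 1000.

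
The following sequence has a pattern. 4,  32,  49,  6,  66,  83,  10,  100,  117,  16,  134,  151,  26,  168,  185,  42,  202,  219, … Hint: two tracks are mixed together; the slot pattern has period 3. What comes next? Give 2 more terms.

Reading positions in blocks of 3 reveals the pattern ABB — 2 tracks woven together.
Subsequence A: 4, 6, 10, 16, 26, 42. Fibonacci-style (each term is the sum of the two before it).
Subsequence B: 32, 49, 66, 83, 100, 117, 134, 151, 168, 185, 202, 219. Linear: a_n = 15 + 17·n.
Term 19 comes from subsequence A (its 7th entry): 68.
Position 20 → subsequence B, term 13 = 236.

68, 236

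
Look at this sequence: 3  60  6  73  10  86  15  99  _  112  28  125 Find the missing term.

Taking every 2nd term gives 2 separate tracks.
Stream A is 3, 6, 10, 15, ?, 28, which is triangular numbers starting at T_2.
Stream B is 60, 73, 86, 99, 112, 125, which is linear: a_n = 47 + 13·n.
Filling stream A at index 5 by its rule yields 21.

21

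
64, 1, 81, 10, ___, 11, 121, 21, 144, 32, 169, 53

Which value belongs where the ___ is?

Taking every 2nd term gives 2 separate tracks.
Subsequence A = 64, 81, ?, 121, 144, 169: the squares 8², 9², 10², ….
Subsequence B = 1, 10, 11, 21, 32, 53: Fibonacci-style (each term is the sum of the two before it).
The gap is subsequence A's term 3; the rule gives 100.

100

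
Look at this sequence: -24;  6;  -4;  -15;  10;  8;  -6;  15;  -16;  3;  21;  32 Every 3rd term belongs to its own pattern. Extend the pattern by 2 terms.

Read the sequence 3 terms at a time; column i is its own pattern.
Stream A is -24, -15, -6, 3, which is adding 9 each time.
Stream B is 6, 10, 15, 21, which is the triangular numbers T_3, T_4, ….
Stream C is -4, 8, -16, 32, which is a geometric progression (common ratio -2).
Position 13 falls in stream A as its term 5, giving 12.
Position 14 → stream B, term 5 = 28.

12, 28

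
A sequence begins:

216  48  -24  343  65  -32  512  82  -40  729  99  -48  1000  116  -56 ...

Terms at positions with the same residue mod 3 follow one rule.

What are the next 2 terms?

Split by position mod 3: positions 1, 4, 7, … form one track, and each other residue class forms its own.
Subsequence A is 216, 343, 512, 729, 1000, which is consecutive cubes n³ from n = 6.
Subsequence B is 48, 65, 82, 99, 116, which is adding 17 each time.
Subsequence C is -24, -32, -40, -48, -56, which is subtracting 8 each time.
Position 16 → subsequence A, term 6 = 1331.
Term 17 comes from subsequence B (its 6th entry): 133.

1331, 133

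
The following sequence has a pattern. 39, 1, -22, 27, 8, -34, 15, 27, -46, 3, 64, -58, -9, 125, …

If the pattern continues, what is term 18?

-82

Taking every 3rd term gives 3 separate tracks.
Track A: 39, 27, 15, 3, -9 — subtracting 12 each time.
Track B: 1, 8, 27, 64, 125 — consecutive cubes n³ from n = 1.
Track C: -22, -34, -46, -58 — linear: a_n = -10 − 12·n.
Position 18 falls in track C as its term 6, giving -82.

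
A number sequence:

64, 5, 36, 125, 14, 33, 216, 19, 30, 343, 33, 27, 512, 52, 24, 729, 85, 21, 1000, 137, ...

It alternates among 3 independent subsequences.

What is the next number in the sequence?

18

Split by position mod 3: positions 1, 4, 7, … form one track, and each other residue class forms its own.
Track A: 64, 125, 216, 343, 512, 729, 1000. The cubes 4³, 5³, 6³, ….
Track B: 5, 14, 19, 33, 52, 85, 137. Fibonacci-style (each term is the sum of the two before it).
Track C: 36, 33, 30, 27, 24, 21. Arithmetic, step −3.
The 21st slot belongs to track C; its 7th term is 18.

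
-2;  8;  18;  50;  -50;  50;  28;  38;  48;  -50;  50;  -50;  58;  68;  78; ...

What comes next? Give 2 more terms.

50, -50

Reading positions in blocks of 6 reveals the pattern AAABBB — 2 tracks woven together.
Track A = -2, 8, 18, 28, 38, 48, 58, 68, 78: arithmetic, step +10.
Track B = 50, -50, 50, -50, 50, -50: the oscillation 50·(−1)^(n+1).
Position 16 → track B, term 7 = 50.
Position 17 → track B, term 8 = -50.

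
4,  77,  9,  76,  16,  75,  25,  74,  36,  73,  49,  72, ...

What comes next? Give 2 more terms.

64, 71

Taking every 2nd term gives 2 separate tracks.
Track A: 4, 9, 16, 25, 36, 49 — perfect squares starting at 2².
Track B: 77, 76, 75, 74, 73, 72 — arithmetic, step −1.
Position 13 falls in track A as its term 7, giving 64.
Position 14 falls in track B as its term 7, giving 71.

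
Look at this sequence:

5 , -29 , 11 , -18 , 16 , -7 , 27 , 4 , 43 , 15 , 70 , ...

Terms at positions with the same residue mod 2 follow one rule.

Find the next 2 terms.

26, 113

Taking every 2nd term gives 2 separate tracks.
Track A: 5, 11, 16, 27, 43, 70. A Fibonacci-like recurrence a_n = a_{n-1} + a_{n-2}.
Track B: -29, -18, -7, 4, 15. Linear: a_n = -40 + 11·n.
Position 12 → track B, term 6 = 26.
The 13th slot belongs to track A; its 7th term is 113.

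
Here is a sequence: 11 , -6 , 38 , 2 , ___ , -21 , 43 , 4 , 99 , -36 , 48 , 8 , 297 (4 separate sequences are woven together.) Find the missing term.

33

Split by position mod 4: positions 1, 5, 9, … form one track, and each other residue class forms its own.
Track A: 11, ?, 99, 297 — multiplying by 3 each time.
Track B: -6, -21, -36 — arithmetic, step −15.
Track C: 38, 43, 48 — arithmetic, step +5.
Track D: 2, 4, 8 — powers 2^1, 2^2, 2^3, ….
So the missing entry in track A is 33.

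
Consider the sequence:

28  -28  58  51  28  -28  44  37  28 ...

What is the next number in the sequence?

-28

Positions follow the repeating pattern AABB; grouping by letter gives 2 tracks.
Subsequence A: 28, -28, 28, -28, 28. The oscillation 28·(−1)^(n+1).
Subsequence B: 58, 51, 44, 37. Arithmetic with common difference −7.
Position 10 falls in subsequence A as its term 6, giving -28.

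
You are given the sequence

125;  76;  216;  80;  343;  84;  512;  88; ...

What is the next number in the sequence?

729

The terms cycle through 2 interleaved subsequences.
Track A: 125, 216, 343, 512 (consecutive cubes n³ from n = 5).
Track B: 76, 80, 84, 88 (arithmetic, step +4).
Position 9 falls in track A as its term 5, giving 729.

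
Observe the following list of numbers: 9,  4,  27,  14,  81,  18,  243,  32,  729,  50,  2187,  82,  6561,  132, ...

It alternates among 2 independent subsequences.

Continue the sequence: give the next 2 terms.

19683, 214

Taking every 2nd term gives 2 separate tracks.
Track A = 9, 27, 81, 243, 729, 2187, 6561: geometric with ratio 3.
Track B = 4, 14, 18, 32, 50, 82, 132: Fibonacci-style (each term is the sum of the two before it).
The 15th slot belongs to track A; its 8th term is 19683.
The 16th slot belongs to track B; its 8th term is 214.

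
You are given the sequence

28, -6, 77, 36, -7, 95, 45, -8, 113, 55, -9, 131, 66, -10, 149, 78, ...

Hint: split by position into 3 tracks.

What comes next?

-11

Taking every 3rd term gives 3 separate tracks.
Track A: 28, 36, 45, 55, 66, 78 — triangular numbers starting at T_7.
Track B: -6, -7, -8, -9, -10 — arithmetic, step −1.
Track C: 77, 95, 113, 131, 149 — adding 18 each time.
Position 17 → track B, term 6 = -11.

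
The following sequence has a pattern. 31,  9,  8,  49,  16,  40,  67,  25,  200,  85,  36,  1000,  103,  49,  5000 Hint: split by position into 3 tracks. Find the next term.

121

Taking every 3rd term gives 3 separate tracks.
Track A is 31, 49, 67, 85, 103, which is linear: a_n = 13 + 18·n.
Track B is 9, 16, 25, 36, 49, which is perfect squares starting at 3².
Track C is 8, 40, 200, 1000, 5000, which is multiplying by 5 each time.
Position 16 falls in track A as its term 6, giving 121.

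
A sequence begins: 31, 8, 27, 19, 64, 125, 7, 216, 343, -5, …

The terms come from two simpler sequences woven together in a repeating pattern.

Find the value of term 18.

Reading positions in blocks of 3 reveals the pattern ABB — 2 tracks woven together.
Stream A: 31, 19, 7, -5. Arithmetic with common difference −12.
Stream B: 8, 27, 64, 125, 216, 343. Perfect cubes starting at 2³.
Term 18 comes from stream B (its 12th entry): 2197.

2197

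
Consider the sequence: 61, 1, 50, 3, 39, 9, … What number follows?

28

Taking every 2nd term gives 2 separate tracks.
Stream A is 61, 50, 39, which is linear: a_n = 72 − 11·n.
Stream B is 1, 3, 9, which is geometric with ratio 3.
Position 7 → stream A, term 4 = 28.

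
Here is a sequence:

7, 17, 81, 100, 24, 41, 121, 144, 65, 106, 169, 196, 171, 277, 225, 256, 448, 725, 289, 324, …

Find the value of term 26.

Reading positions in blocks of 4 reveals the pattern AABB — 2 tracks woven together.
Track A: 7, 17, 24, 41, 65, 106, 171, 277, 448, 725. Each term equals the sum of the previous two.
Track B: 81, 100, 121, 144, 169, 196, 225, 256, 289, 324. The squares 9², 10², 11², ….
Term 26 comes from track A (its 14th entry): 4969.

4969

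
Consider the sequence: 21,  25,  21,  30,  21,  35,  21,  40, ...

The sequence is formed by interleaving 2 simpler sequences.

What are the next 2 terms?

Split by position mod 2 into 2 tracks.
Track A: 21, 21, 21, 21 (constant 21).
Track B: 25, 30, 35, 40 (arithmetic, step +5).
Term 9 comes from track A (its 5th entry): 21.
Position 10 falls in track B as its term 5, giving 45.

21, 45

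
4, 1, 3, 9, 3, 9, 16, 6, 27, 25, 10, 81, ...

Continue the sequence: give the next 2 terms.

Split by position mod 3 into 3 tracks.
Subsequence A: 4, 9, 16, 25 — consecutive squares n² from n = 2.
Subsequence B: 1, 3, 6, 10 — triangular numbers starting at T_1.
Subsequence C: 3, 9, 27, 81 — powers 3^1, 3^2, 3^3, ….
Position 13 → subsequence A, term 5 = 36.
Position 14 falls in subsequence B as its term 5, giving 15.

36, 15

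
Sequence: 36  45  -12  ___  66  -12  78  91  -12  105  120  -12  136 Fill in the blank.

55

Reading positions in blocks of 3 reveals the pattern AAB — 2 tracks woven together.
Stream A: 36, 45, ?, 66, 78, 91, 105, 120, 136 — the triangular numbers T_8, T_9, ….
Stream B: -12, -12, -12, -12 — constant -12.
Stream A's pattern makes the blank 55.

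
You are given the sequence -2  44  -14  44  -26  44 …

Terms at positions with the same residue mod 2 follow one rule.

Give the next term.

Positions 1, 3, 5, … form one subsequence and positions 2, 4, 6, … form another.
Subsequence A: -2, -14, -26 (arithmetic with common difference −12).
Subsequence B: 44, 44, 44 (constant 44).
Position 7 → subsequence A, term 4 = -38.

-38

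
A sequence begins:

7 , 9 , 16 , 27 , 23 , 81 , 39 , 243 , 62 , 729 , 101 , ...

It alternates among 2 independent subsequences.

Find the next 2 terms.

2187, 163

The terms cycle through 2 interleaved subsequences.
Stream A: 7, 16, 23, 39, 62, 101 (Fibonacci-style (each term is the sum of the two before it)).
Stream B: 9, 27, 81, 243, 729 (multiplying by 3 each time).
Position 12 falls in stream B as its term 6, giving 2187.
Term 13 comes from stream A (its 7th entry): 163.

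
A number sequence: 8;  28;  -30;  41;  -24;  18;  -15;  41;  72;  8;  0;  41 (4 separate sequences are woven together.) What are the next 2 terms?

-216, -2

The terms cycle through 4 interleaved subsequences.
Track A: 8, -24, 72 (geometric with ratio -3).
Track B: 28, 18, 8 (arithmetic with common difference −10).
Track C: -30, -15, 0 (adding 15 each time).
Track D: 41, 41, 41 (always 41).
The 13th slot belongs to track A; its 4th term is -216.
Position 14 falls in track B as its term 4, giving -2.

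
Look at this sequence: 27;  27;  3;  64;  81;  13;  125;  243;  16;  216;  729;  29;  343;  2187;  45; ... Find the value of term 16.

512

Split by position mod 3: positions 1, 4, 7, … form one track, and each other residue class forms its own.
Track A: 27, 64, 125, 216, 343. Perfect cubes starting at 3³.
Track B: 27, 81, 243, 729, 2187. Powers of 3.
Track C: 3, 13, 16, 29, 45. Fibonacci-style (each term is the sum of the two before it).
The 16th slot belongs to track A; its 6th term is 512.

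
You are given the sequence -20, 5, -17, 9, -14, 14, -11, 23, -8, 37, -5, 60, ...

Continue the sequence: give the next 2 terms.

-2, 97

Positions 1, 3, 5, … form one subsequence and positions 2, 4, 6, … form another.
Subsequence A: -20, -17, -14, -11, -8, -5 — linear: a_n = -23 + 3·n.
Subsequence B: 5, 9, 14, 23, 37, 60 — Fibonacci-style (each term is the sum of the two before it).
The 13th slot belongs to subsequence A; its 7th term is -2.
Position 14 falls in subsequence B as its term 7, giving 97.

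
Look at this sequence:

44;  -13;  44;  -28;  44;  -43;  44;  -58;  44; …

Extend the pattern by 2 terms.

Taking every 2nd term gives 2 separate tracks.
Track A is 44, 44, 44, 44, 44, which is constant 44.
Track B is -13, -28, -43, -58, which is subtracting 15 each time.
Position 10 → track B, term 5 = -73.
The 11th slot belongs to track A; its 6th term is 44.

-73, 44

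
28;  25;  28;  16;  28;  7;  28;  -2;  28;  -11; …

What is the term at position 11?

Taking every 2nd term gives 2 separate tracks.
Stream A = 28, 28, 28, 28, 28: the constant sequence 28.
Stream B = 25, 16, 7, -2, -11: linear: a_n = 34 − 9·n.
The 11th slot belongs to stream A; its 6th term is 28.

28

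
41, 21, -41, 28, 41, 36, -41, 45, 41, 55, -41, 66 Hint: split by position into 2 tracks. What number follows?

41

Positions 1, 3, 5, … form one subsequence and positions 2, 4, 6, … form another.
Stream A = 41, -41, 41, -41, 41, -41: alternating ±41.
Stream B = 21, 28, 36, 45, 55, 66: triangular numbers n(n+1)/2 for n = 6, 7, ….
Position 13 → stream A, term 7 = 41.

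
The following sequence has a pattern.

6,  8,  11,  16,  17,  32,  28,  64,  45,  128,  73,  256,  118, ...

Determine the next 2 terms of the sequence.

The terms cycle through 2 interleaved subsequences.
Subsequence A: 6, 11, 17, 28, 45, 73, 118 (Fibonacci-style (each term is the sum of the two before it)).
Subsequence B: 8, 16, 32, 64, 128, 256 (powers of 2).
The 14th slot belongs to subsequence B; its 7th term is 512.
Position 15 → subsequence A, term 8 = 191.

512, 191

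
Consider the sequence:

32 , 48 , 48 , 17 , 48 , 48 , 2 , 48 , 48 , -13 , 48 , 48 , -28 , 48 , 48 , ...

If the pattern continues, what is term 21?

48

The slot pattern repeats as ABB (period 3), so there are 2 interleaved tracks.
Stream A = 32, 17, 2, -13, -28: arithmetic, step −15.
Stream B = 48, 48, 48, 48, 48, 48, 48, 48, 48, 48: the constant sequence 48.
The 21st slot belongs to stream B; its 14th term is 48.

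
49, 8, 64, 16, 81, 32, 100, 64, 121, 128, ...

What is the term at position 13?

169

The terms cycle through 2 interleaved subsequences.
Track A = 49, 64, 81, 100, 121: perfect squares starting at 7².
Track B = 8, 16, 32, 64, 128: successive powers of 2.
Term 13 comes from track A (its 7th entry): 169.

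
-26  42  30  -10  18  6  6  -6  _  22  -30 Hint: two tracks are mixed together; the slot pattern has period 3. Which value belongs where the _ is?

-18

Reading positions in blocks of 3 reveals the pattern ABB — 2 tracks woven together.
Subsequence A: -26, -10, 6, 22. Linear: a_n = -42 + 16·n.
Subsequence B: 42, 30, 18, 6, -6, ?, -30. Arithmetic with common difference −12.
The gap is subsequence B's term 6; the rule gives -18.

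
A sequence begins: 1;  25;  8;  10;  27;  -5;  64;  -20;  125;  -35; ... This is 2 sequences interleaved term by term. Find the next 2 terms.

The terms cycle through 2 interleaved subsequences.
Stream A: 1, 8, 27, 64, 125 (consecutive cubes n³ from n = 1).
Stream B: 25, 10, -5, -20, -35 (linear: a_n = 40 − 15·n).
Position 11 falls in stream A as its term 6, giving 216.
The 12th slot belongs to stream B; its 6th term is -50.

216, -50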